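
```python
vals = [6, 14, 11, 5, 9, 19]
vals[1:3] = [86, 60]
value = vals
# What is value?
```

vals starts as [6, 14, 11, 5, 9, 19] (length 6). The slice vals[1:3] covers indices [1, 2] with values [14, 11]. Replacing that slice with [86, 60] (same length) produces [6, 86, 60, 5, 9, 19].

[6, 86, 60, 5, 9, 19]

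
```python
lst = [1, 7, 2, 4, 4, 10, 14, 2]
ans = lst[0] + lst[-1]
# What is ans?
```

lst has length 8. lst[0] = 1.
lst has length 8. Negative index -1 maps to positive index 8 + (-1) = 7. lst[7] = 2.
Sum: 1 + 2 = 3.

3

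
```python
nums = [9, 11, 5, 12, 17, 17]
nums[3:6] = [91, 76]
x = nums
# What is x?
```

nums starts as [9, 11, 5, 12, 17, 17] (length 6). The slice nums[3:6] covers indices [3, 4, 5] with values [12, 17, 17]. Replacing that slice with [91, 76] (different length) produces [9, 11, 5, 91, 76].

[9, 11, 5, 91, 76]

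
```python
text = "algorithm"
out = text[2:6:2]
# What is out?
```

text has length 9. The slice text[2:6:2] selects indices [2, 4] (2->'g', 4->'r'), giving 'gr'.

'gr'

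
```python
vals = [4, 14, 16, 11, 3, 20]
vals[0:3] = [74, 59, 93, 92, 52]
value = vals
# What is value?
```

vals starts as [4, 14, 16, 11, 3, 20] (length 6). The slice vals[0:3] covers indices [0, 1, 2] with values [4, 14, 16]. Replacing that slice with [74, 59, 93, 92, 52] (different length) produces [74, 59, 93, 92, 52, 11, 3, 20].

[74, 59, 93, 92, 52, 11, 3, 20]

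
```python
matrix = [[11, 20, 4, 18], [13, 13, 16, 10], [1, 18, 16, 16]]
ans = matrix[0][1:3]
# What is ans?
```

matrix[0] = [11, 20, 4, 18]. matrix[0] has length 4. The slice matrix[0][1:3] selects indices [1, 2] (1->20, 2->4), giving [20, 4].

[20, 4]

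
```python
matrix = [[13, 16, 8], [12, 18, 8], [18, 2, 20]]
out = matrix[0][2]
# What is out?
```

matrix[0] = [13, 16, 8]. Taking column 2 of that row yields 8.

8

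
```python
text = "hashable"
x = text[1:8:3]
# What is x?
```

text has length 8. The slice text[1:8:3] selects indices [1, 4, 7] (1->'a', 4->'a', 7->'e'), giving 'aae'.

'aae'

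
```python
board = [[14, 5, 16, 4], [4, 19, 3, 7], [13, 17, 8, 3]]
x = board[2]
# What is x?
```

board has 3 rows. Row 2 is [13, 17, 8, 3].

[13, 17, 8, 3]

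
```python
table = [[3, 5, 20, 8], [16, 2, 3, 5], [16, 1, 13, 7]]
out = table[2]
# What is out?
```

table has 3 rows. Row 2 is [16, 1, 13, 7].

[16, 1, 13, 7]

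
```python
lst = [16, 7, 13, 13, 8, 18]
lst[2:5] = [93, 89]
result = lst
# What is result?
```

lst starts as [16, 7, 13, 13, 8, 18] (length 6). The slice lst[2:5] covers indices [2, 3, 4] with values [13, 13, 8]. Replacing that slice with [93, 89] (different length) produces [16, 7, 93, 89, 18].

[16, 7, 93, 89, 18]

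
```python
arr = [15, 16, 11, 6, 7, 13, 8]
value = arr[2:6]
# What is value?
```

arr has length 7. The slice arr[2:6] selects indices [2, 3, 4, 5] (2->11, 3->6, 4->7, 5->13), giving [11, 6, 7, 13].

[11, 6, 7, 13]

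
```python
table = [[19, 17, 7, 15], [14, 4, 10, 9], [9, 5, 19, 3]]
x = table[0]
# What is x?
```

table has 3 rows. Row 0 is [19, 17, 7, 15].

[19, 17, 7, 15]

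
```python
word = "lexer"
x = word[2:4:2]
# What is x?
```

word has length 5. The slice word[2:4:2] selects indices [2] (2->'x'), giving 'x'.

'x'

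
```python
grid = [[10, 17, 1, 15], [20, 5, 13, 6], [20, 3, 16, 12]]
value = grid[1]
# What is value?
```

grid has 3 rows. Row 1 is [20, 5, 13, 6].

[20, 5, 13, 6]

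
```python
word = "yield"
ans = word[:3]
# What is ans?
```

word has length 5. The slice word[:3] selects indices [0, 1, 2] (0->'y', 1->'i', 2->'e'), giving 'yie'.

'yie'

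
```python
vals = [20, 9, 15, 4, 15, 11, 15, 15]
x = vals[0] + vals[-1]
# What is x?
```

vals has length 8. vals[0] = 20.
vals has length 8. Negative index -1 maps to positive index 8 + (-1) = 7. vals[7] = 15.
Sum: 20 + 15 = 35.

35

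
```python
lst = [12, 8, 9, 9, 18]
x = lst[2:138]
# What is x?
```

lst has length 5. The slice lst[2:138] selects indices [2, 3, 4] (2->9, 3->9, 4->18), giving [9, 9, 18].

[9, 9, 18]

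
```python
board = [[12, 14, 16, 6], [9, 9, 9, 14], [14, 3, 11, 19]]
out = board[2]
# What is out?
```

board has 3 rows. Row 2 is [14, 3, 11, 19].

[14, 3, 11, 19]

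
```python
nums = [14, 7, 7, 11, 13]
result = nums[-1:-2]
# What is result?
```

nums has length 5. The slice nums[-1:-2] resolves to an empty index range, so the result is [].

[]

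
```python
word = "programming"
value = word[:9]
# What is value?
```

word has length 11. The slice word[:9] selects indices [0, 1, 2, 3, 4, 5, 6, 7, 8] (0->'p', 1->'r', 2->'o', 3->'g', 4->'r', 5->'a', 6->'m', 7->'m', 8->'i'), giving 'programmi'.

'programmi'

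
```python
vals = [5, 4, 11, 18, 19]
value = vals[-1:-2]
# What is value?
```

vals has length 5. The slice vals[-1:-2] resolves to an empty index range, so the result is [].

[]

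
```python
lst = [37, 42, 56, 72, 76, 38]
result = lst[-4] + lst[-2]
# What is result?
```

lst has length 6. Negative index -4 maps to positive index 6 + (-4) = 2. lst[2] = 56.
lst has length 6. Negative index -2 maps to positive index 6 + (-2) = 4. lst[4] = 76.
Sum: 56 + 76 = 132.

132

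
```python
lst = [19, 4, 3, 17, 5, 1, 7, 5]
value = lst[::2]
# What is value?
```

lst has length 8. The slice lst[::2] selects indices [0, 2, 4, 6] (0->19, 2->3, 4->5, 6->7), giving [19, 3, 5, 7].

[19, 3, 5, 7]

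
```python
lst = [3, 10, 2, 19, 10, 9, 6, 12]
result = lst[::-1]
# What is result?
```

lst has length 8. The slice lst[::-1] selects indices [7, 6, 5, 4, 3, 2, 1, 0] (7->12, 6->6, 5->9, 4->10, 3->19, 2->2, 1->10, 0->3), giving [12, 6, 9, 10, 19, 2, 10, 3].

[12, 6, 9, 10, 19, 2, 10, 3]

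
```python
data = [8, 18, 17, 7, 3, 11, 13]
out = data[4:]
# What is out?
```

data has length 7. The slice data[4:] selects indices [4, 5, 6] (4->3, 5->11, 6->13), giving [3, 11, 13].

[3, 11, 13]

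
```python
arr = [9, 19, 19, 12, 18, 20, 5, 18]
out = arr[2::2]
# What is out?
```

arr has length 8. The slice arr[2::2] selects indices [2, 4, 6] (2->19, 4->18, 6->5), giving [19, 18, 5].

[19, 18, 5]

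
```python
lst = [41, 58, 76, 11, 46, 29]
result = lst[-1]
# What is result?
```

lst has length 6. Negative index -1 maps to positive index 6 + (-1) = 5. lst[5] = 29.

29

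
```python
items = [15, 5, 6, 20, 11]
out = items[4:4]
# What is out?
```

items has length 5. The slice items[4:4] resolves to an empty index range, so the result is [].

[]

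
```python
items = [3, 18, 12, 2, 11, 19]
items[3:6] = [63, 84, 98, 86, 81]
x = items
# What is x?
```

items starts as [3, 18, 12, 2, 11, 19] (length 6). The slice items[3:6] covers indices [3, 4, 5] with values [2, 11, 19]. Replacing that slice with [63, 84, 98, 86, 81] (different length) produces [3, 18, 12, 63, 84, 98, 86, 81].

[3, 18, 12, 63, 84, 98, 86, 81]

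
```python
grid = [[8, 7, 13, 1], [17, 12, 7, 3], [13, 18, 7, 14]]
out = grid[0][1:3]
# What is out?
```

grid[0] = [8, 7, 13, 1]. grid[0] has length 4. The slice grid[0][1:3] selects indices [1, 2] (1->7, 2->13), giving [7, 13].

[7, 13]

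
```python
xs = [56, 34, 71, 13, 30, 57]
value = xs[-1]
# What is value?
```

xs has length 6. Negative index -1 maps to positive index 6 + (-1) = 5. xs[5] = 57.

57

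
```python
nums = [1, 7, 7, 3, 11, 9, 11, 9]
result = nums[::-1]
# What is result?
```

nums has length 8. The slice nums[::-1] selects indices [7, 6, 5, 4, 3, 2, 1, 0] (7->9, 6->11, 5->9, 4->11, 3->3, 2->7, 1->7, 0->1), giving [9, 11, 9, 11, 3, 7, 7, 1].

[9, 11, 9, 11, 3, 7, 7, 1]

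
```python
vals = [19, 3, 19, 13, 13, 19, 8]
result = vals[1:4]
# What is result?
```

vals has length 7. The slice vals[1:4] selects indices [1, 2, 3] (1->3, 2->19, 3->13), giving [3, 19, 13].

[3, 19, 13]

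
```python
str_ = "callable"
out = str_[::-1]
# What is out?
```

str_ has length 8. The slice str_[::-1] selects indices [7, 6, 5, 4, 3, 2, 1, 0] (7->'e', 6->'l', 5->'b', 4->'a', 3->'l', 2->'l', 1->'a', 0->'c'), giving 'elballac'.

'elballac'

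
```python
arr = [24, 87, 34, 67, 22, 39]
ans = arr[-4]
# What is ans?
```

arr has length 6. Negative index -4 maps to positive index 6 + (-4) = 2. arr[2] = 34.

34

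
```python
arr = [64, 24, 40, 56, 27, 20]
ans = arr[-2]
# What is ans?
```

arr has length 6. Negative index -2 maps to positive index 6 + (-2) = 4. arr[4] = 27.

27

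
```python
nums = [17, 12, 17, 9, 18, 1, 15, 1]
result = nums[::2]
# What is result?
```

nums has length 8. The slice nums[::2] selects indices [0, 2, 4, 6] (0->17, 2->17, 4->18, 6->15), giving [17, 17, 18, 15].

[17, 17, 18, 15]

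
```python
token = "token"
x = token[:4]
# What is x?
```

token has length 5. The slice token[:4] selects indices [0, 1, 2, 3] (0->'t', 1->'o', 2->'k', 3->'e'), giving 'toke'.

'toke'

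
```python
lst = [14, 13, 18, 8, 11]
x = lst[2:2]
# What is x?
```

lst has length 5. The slice lst[2:2] resolves to an empty index range, so the result is [].

[]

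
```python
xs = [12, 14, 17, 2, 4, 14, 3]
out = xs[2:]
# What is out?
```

xs has length 7. The slice xs[2:] selects indices [2, 3, 4, 5, 6] (2->17, 3->2, 4->4, 5->14, 6->3), giving [17, 2, 4, 14, 3].

[17, 2, 4, 14, 3]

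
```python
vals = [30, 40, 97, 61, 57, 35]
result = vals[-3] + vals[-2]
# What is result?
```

vals has length 6. Negative index -3 maps to positive index 6 + (-3) = 3. vals[3] = 61.
vals has length 6. Negative index -2 maps to positive index 6 + (-2) = 4. vals[4] = 57.
Sum: 61 + 57 = 118.

118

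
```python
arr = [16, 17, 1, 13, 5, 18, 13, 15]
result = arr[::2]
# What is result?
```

arr has length 8. The slice arr[::2] selects indices [0, 2, 4, 6] (0->16, 2->1, 4->5, 6->13), giving [16, 1, 5, 13].

[16, 1, 5, 13]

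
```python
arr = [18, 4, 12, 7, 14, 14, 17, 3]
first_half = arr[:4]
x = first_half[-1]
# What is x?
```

arr has length 8. The slice arr[:4] selects indices [0, 1, 2, 3] (0->18, 1->4, 2->12, 3->7), giving [18, 4, 12, 7]. So first_half = [18, 4, 12, 7]. Then first_half[-1] = 7.

7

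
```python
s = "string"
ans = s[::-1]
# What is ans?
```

s has length 6. The slice s[::-1] selects indices [5, 4, 3, 2, 1, 0] (5->'g', 4->'n', 3->'i', 2->'r', 1->'t', 0->'s'), giving 'gnirts'.

'gnirts'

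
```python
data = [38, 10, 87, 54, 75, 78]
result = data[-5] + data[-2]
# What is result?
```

data has length 6. Negative index -5 maps to positive index 6 + (-5) = 1. data[1] = 10.
data has length 6. Negative index -2 maps to positive index 6 + (-2) = 4. data[4] = 75.
Sum: 10 + 75 = 85.

85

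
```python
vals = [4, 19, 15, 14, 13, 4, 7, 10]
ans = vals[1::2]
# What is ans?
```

vals has length 8. The slice vals[1::2] selects indices [1, 3, 5, 7] (1->19, 3->14, 5->4, 7->10), giving [19, 14, 4, 10].

[19, 14, 4, 10]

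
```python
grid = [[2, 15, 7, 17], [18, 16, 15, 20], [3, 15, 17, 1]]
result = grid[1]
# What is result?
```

grid has 3 rows. Row 1 is [18, 16, 15, 20].

[18, 16, 15, 20]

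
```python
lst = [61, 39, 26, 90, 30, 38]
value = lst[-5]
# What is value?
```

lst has length 6. Negative index -5 maps to positive index 6 + (-5) = 1. lst[1] = 39.

39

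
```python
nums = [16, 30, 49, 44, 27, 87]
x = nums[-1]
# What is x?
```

nums has length 6. Negative index -1 maps to positive index 6 + (-1) = 5. nums[5] = 87.

87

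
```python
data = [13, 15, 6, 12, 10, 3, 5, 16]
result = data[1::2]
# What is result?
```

data has length 8. The slice data[1::2] selects indices [1, 3, 5, 7] (1->15, 3->12, 5->3, 7->16), giving [15, 12, 3, 16].

[15, 12, 3, 16]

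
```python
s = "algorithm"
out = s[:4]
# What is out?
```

s has length 9. The slice s[:4] selects indices [0, 1, 2, 3] (0->'a', 1->'l', 2->'g', 3->'o'), giving 'algo'.

'algo'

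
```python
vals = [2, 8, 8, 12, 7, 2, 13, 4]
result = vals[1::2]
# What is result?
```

vals has length 8. The slice vals[1::2] selects indices [1, 3, 5, 7] (1->8, 3->12, 5->2, 7->4), giving [8, 12, 2, 4].

[8, 12, 2, 4]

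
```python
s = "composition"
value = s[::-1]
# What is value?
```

s has length 11. The slice s[::-1] selects indices [10, 9, 8, 7, 6, 5, 4, 3, 2, 1, 0] (10->'n', 9->'o', 8->'i', 7->'t', 6->'i', 5->'s', 4->'o', 3->'p', 2->'m', 1->'o', 0->'c'), giving 'noitisopmoc'.

'noitisopmoc'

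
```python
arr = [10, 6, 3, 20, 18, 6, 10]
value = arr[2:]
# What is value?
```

arr has length 7. The slice arr[2:] selects indices [2, 3, 4, 5, 6] (2->3, 3->20, 4->18, 5->6, 6->10), giving [3, 20, 18, 6, 10].

[3, 20, 18, 6, 10]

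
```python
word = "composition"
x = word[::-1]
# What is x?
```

word has length 11. The slice word[::-1] selects indices [10, 9, 8, 7, 6, 5, 4, 3, 2, 1, 0] (10->'n', 9->'o', 8->'i', 7->'t', 6->'i', 5->'s', 4->'o', 3->'p', 2->'m', 1->'o', 0->'c'), giving 'noitisopmoc'.

'noitisopmoc'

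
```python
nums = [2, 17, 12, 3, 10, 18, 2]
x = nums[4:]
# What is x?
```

nums has length 7. The slice nums[4:] selects indices [4, 5, 6] (4->10, 5->18, 6->2), giving [10, 18, 2].

[10, 18, 2]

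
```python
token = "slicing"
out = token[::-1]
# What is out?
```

token has length 7. The slice token[::-1] selects indices [6, 5, 4, 3, 2, 1, 0] (6->'g', 5->'n', 4->'i', 3->'c', 2->'i', 1->'l', 0->'s'), giving 'gnicils'.

'gnicils'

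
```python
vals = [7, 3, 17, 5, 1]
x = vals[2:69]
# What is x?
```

vals has length 5. The slice vals[2:69] selects indices [2, 3, 4] (2->17, 3->5, 4->1), giving [17, 5, 1].

[17, 5, 1]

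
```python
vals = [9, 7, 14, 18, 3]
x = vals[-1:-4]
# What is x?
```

vals has length 5. The slice vals[-1:-4] resolves to an empty index range, so the result is [].

[]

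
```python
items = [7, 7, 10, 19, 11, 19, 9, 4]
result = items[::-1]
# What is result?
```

items has length 8. The slice items[::-1] selects indices [7, 6, 5, 4, 3, 2, 1, 0] (7->4, 6->9, 5->19, 4->11, 3->19, 2->10, 1->7, 0->7), giving [4, 9, 19, 11, 19, 10, 7, 7].

[4, 9, 19, 11, 19, 10, 7, 7]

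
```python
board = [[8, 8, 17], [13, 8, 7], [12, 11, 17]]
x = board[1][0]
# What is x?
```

board[1] = [13, 8, 7]. Taking column 0 of that row yields 13.

13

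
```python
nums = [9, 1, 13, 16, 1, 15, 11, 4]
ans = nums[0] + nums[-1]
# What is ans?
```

nums has length 8. nums[0] = 9.
nums has length 8. Negative index -1 maps to positive index 8 + (-1) = 7. nums[7] = 4.
Sum: 9 + 4 = 13.

13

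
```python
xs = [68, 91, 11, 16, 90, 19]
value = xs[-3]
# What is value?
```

xs has length 6. Negative index -3 maps to positive index 6 + (-3) = 3. xs[3] = 16.

16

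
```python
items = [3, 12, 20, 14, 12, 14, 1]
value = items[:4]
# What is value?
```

items has length 7. The slice items[:4] selects indices [0, 1, 2, 3] (0->3, 1->12, 2->20, 3->14), giving [3, 12, 20, 14].

[3, 12, 20, 14]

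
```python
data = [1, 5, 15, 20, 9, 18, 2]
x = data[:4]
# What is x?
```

data has length 7. The slice data[:4] selects indices [0, 1, 2, 3] (0->1, 1->5, 2->15, 3->20), giving [1, 5, 15, 20].

[1, 5, 15, 20]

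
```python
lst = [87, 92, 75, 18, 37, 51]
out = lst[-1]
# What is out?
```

lst has length 6. Negative index -1 maps to positive index 6 + (-1) = 5. lst[5] = 51.

51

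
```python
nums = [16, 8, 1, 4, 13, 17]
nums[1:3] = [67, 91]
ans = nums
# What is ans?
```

nums starts as [16, 8, 1, 4, 13, 17] (length 6). The slice nums[1:3] covers indices [1, 2] with values [8, 1]. Replacing that slice with [67, 91] (same length) produces [16, 67, 91, 4, 13, 17].

[16, 67, 91, 4, 13, 17]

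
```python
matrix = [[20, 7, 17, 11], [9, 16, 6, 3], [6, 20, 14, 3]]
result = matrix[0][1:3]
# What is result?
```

matrix[0] = [20, 7, 17, 11]. matrix[0] has length 4. The slice matrix[0][1:3] selects indices [1, 2] (1->7, 2->17), giving [7, 17].

[7, 17]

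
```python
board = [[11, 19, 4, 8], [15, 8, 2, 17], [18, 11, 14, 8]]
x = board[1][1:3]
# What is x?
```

board[1] = [15, 8, 2, 17]. board[1] has length 4. The slice board[1][1:3] selects indices [1, 2] (1->8, 2->2), giving [8, 2].

[8, 2]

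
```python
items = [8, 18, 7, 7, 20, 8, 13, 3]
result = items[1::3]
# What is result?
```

items has length 8. The slice items[1::3] selects indices [1, 4, 7] (1->18, 4->20, 7->3), giving [18, 20, 3].

[18, 20, 3]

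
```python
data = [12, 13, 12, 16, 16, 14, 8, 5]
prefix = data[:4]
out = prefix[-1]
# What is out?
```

data has length 8. The slice data[:4] selects indices [0, 1, 2, 3] (0->12, 1->13, 2->12, 3->16), giving [12, 13, 12, 16]. So prefix = [12, 13, 12, 16]. Then prefix[-1] = 16.

16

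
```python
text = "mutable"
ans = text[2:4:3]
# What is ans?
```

text has length 7. The slice text[2:4:3] selects indices [2] (2->'t'), giving 't'.

't'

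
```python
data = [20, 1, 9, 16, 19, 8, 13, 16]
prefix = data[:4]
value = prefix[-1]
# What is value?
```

data has length 8. The slice data[:4] selects indices [0, 1, 2, 3] (0->20, 1->1, 2->9, 3->16), giving [20, 1, 9, 16]. So prefix = [20, 1, 9, 16]. Then prefix[-1] = 16.

16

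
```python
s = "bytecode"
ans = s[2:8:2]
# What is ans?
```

s has length 8. The slice s[2:8:2] selects indices [2, 4, 6] (2->'t', 4->'c', 6->'d'), giving 'tcd'.

'tcd'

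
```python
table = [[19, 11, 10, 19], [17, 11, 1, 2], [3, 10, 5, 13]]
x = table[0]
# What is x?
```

table has 3 rows. Row 0 is [19, 11, 10, 19].

[19, 11, 10, 19]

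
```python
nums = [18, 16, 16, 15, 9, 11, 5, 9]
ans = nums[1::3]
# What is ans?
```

nums has length 8. The slice nums[1::3] selects indices [1, 4, 7] (1->16, 4->9, 7->9), giving [16, 9, 9].

[16, 9, 9]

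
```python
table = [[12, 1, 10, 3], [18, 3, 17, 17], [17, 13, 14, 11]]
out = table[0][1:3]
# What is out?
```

table[0] = [12, 1, 10, 3]. table[0] has length 4. The slice table[0][1:3] selects indices [1, 2] (1->1, 2->10), giving [1, 10].

[1, 10]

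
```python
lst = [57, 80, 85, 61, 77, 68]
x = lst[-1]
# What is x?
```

lst has length 6. Negative index -1 maps to positive index 6 + (-1) = 5. lst[5] = 68.

68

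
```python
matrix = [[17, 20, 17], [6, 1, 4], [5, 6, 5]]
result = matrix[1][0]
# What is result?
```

matrix[1] = [6, 1, 4]. Taking column 0 of that row yields 6.

6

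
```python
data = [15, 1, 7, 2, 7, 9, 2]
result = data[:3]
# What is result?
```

data has length 7. The slice data[:3] selects indices [0, 1, 2] (0->15, 1->1, 2->7), giving [15, 1, 7].

[15, 1, 7]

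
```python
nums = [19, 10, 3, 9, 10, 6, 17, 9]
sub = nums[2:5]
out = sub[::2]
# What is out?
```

nums has length 8. The slice nums[2:5] selects indices [2, 3, 4] (2->3, 3->9, 4->10), giving [3, 9, 10]. So sub = [3, 9, 10]. sub has length 3. The slice sub[::2] selects indices [0, 2] (0->3, 2->10), giving [3, 10].

[3, 10]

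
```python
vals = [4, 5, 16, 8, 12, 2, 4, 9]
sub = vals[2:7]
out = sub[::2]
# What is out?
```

vals has length 8. The slice vals[2:7] selects indices [2, 3, 4, 5, 6] (2->16, 3->8, 4->12, 5->2, 6->4), giving [16, 8, 12, 2, 4]. So sub = [16, 8, 12, 2, 4]. sub has length 5. The slice sub[::2] selects indices [0, 2, 4] (0->16, 2->12, 4->4), giving [16, 12, 4].

[16, 12, 4]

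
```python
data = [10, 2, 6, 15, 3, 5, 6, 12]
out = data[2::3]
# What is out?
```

data has length 8. The slice data[2::3] selects indices [2, 5] (2->6, 5->5), giving [6, 5].

[6, 5]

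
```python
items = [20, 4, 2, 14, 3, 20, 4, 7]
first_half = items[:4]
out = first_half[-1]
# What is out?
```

items has length 8. The slice items[:4] selects indices [0, 1, 2, 3] (0->20, 1->4, 2->2, 3->14), giving [20, 4, 2, 14]. So first_half = [20, 4, 2, 14]. Then first_half[-1] = 14.

14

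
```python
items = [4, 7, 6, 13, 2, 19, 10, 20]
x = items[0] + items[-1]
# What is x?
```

items has length 8. items[0] = 4.
items has length 8. Negative index -1 maps to positive index 8 + (-1) = 7. items[7] = 20.
Sum: 4 + 20 = 24.

24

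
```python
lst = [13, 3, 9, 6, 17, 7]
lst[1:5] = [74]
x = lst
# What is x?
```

lst starts as [13, 3, 9, 6, 17, 7] (length 6). The slice lst[1:5] covers indices [1, 2, 3, 4] with values [3, 9, 6, 17]. Replacing that slice with [74] (different length) produces [13, 74, 7].

[13, 74, 7]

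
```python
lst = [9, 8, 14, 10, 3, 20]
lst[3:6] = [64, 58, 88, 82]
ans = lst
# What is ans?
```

lst starts as [9, 8, 14, 10, 3, 20] (length 6). The slice lst[3:6] covers indices [3, 4, 5] with values [10, 3, 20]. Replacing that slice with [64, 58, 88, 82] (different length) produces [9, 8, 14, 64, 58, 88, 82].

[9, 8, 14, 64, 58, 88, 82]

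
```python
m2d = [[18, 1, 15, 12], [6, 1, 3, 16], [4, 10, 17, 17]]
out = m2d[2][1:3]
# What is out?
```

m2d[2] = [4, 10, 17, 17]. m2d[2] has length 4. The slice m2d[2][1:3] selects indices [1, 2] (1->10, 2->17), giving [10, 17].

[10, 17]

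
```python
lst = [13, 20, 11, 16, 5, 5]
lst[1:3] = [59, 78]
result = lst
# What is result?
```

lst starts as [13, 20, 11, 16, 5, 5] (length 6). The slice lst[1:3] covers indices [1, 2] with values [20, 11]. Replacing that slice with [59, 78] (same length) produces [13, 59, 78, 16, 5, 5].

[13, 59, 78, 16, 5, 5]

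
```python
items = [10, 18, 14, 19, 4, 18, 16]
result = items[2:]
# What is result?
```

items has length 7. The slice items[2:] selects indices [2, 3, 4, 5, 6] (2->14, 3->19, 4->4, 5->18, 6->16), giving [14, 19, 4, 18, 16].

[14, 19, 4, 18, 16]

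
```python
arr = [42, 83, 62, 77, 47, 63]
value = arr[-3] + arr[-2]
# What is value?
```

arr has length 6. Negative index -3 maps to positive index 6 + (-3) = 3. arr[3] = 77.
arr has length 6. Negative index -2 maps to positive index 6 + (-2) = 4. arr[4] = 47.
Sum: 77 + 47 = 124.

124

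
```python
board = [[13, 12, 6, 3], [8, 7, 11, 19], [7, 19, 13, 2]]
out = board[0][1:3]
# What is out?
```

board[0] = [13, 12, 6, 3]. board[0] has length 4. The slice board[0][1:3] selects indices [1, 2] (1->12, 2->6), giving [12, 6].

[12, 6]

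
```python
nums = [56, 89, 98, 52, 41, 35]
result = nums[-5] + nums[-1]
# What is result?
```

nums has length 6. Negative index -5 maps to positive index 6 + (-5) = 1. nums[1] = 89.
nums has length 6. Negative index -1 maps to positive index 6 + (-1) = 5. nums[5] = 35.
Sum: 89 + 35 = 124.

124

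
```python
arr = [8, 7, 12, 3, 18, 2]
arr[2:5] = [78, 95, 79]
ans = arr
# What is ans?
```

arr starts as [8, 7, 12, 3, 18, 2] (length 6). The slice arr[2:5] covers indices [2, 3, 4] with values [12, 3, 18]. Replacing that slice with [78, 95, 79] (same length) produces [8, 7, 78, 95, 79, 2].

[8, 7, 78, 95, 79, 2]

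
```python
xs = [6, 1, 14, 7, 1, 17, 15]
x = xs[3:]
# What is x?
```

xs has length 7. The slice xs[3:] selects indices [3, 4, 5, 6] (3->7, 4->1, 5->17, 6->15), giving [7, 1, 17, 15].

[7, 1, 17, 15]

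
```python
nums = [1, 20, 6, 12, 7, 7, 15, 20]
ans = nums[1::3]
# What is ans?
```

nums has length 8. The slice nums[1::3] selects indices [1, 4, 7] (1->20, 4->7, 7->20), giving [20, 7, 20].

[20, 7, 20]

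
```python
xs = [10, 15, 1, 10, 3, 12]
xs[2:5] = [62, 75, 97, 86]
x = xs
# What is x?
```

xs starts as [10, 15, 1, 10, 3, 12] (length 6). The slice xs[2:5] covers indices [2, 3, 4] with values [1, 10, 3]. Replacing that slice with [62, 75, 97, 86] (different length) produces [10, 15, 62, 75, 97, 86, 12].

[10, 15, 62, 75, 97, 86, 12]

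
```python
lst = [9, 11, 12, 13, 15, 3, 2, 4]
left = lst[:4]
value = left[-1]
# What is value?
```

lst has length 8. The slice lst[:4] selects indices [0, 1, 2, 3] (0->9, 1->11, 2->12, 3->13), giving [9, 11, 12, 13]. So left = [9, 11, 12, 13]. Then left[-1] = 13.

13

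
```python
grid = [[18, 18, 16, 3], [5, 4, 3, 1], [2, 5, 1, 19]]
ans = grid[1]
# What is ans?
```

grid has 3 rows. Row 1 is [5, 4, 3, 1].

[5, 4, 3, 1]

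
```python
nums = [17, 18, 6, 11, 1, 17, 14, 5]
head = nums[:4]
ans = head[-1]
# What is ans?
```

nums has length 8. The slice nums[:4] selects indices [0, 1, 2, 3] (0->17, 1->18, 2->6, 3->11), giving [17, 18, 6, 11]. So head = [17, 18, 6, 11]. Then head[-1] = 11.

11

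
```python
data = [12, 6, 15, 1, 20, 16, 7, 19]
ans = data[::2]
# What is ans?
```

data has length 8. The slice data[::2] selects indices [0, 2, 4, 6] (0->12, 2->15, 4->20, 6->7), giving [12, 15, 20, 7].

[12, 15, 20, 7]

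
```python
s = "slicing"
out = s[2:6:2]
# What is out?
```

s has length 7. The slice s[2:6:2] selects indices [2, 4] (2->'i', 4->'i'), giving 'ii'.

'ii'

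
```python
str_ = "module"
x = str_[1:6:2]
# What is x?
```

str_ has length 6. The slice str_[1:6:2] selects indices [1, 3, 5] (1->'o', 3->'u', 5->'e'), giving 'oue'.

'oue'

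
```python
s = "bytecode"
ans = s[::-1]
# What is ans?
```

s has length 8. The slice s[::-1] selects indices [7, 6, 5, 4, 3, 2, 1, 0] (7->'e', 6->'d', 5->'o', 4->'c', 3->'e', 2->'t', 1->'y', 0->'b'), giving 'edocetyb'.

'edocetyb'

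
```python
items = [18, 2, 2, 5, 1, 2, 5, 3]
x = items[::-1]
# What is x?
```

items has length 8. The slice items[::-1] selects indices [7, 6, 5, 4, 3, 2, 1, 0] (7->3, 6->5, 5->2, 4->1, 3->5, 2->2, 1->2, 0->18), giving [3, 5, 2, 1, 5, 2, 2, 18].

[3, 5, 2, 1, 5, 2, 2, 18]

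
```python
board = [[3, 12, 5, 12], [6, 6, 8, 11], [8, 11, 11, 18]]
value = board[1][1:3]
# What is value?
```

board[1] = [6, 6, 8, 11]. board[1] has length 4. The slice board[1][1:3] selects indices [1, 2] (1->6, 2->8), giving [6, 8].

[6, 8]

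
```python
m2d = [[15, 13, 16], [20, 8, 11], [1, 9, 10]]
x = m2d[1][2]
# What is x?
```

m2d[1] = [20, 8, 11]. Taking column 2 of that row yields 11.

11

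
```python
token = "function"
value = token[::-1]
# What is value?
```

token has length 8. The slice token[::-1] selects indices [7, 6, 5, 4, 3, 2, 1, 0] (7->'n', 6->'o', 5->'i', 4->'t', 3->'c', 2->'n', 1->'u', 0->'f'), giving 'noitcnuf'.

'noitcnuf'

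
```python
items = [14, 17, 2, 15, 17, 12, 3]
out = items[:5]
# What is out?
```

items has length 7. The slice items[:5] selects indices [0, 1, 2, 3, 4] (0->14, 1->17, 2->2, 3->15, 4->17), giving [14, 17, 2, 15, 17].

[14, 17, 2, 15, 17]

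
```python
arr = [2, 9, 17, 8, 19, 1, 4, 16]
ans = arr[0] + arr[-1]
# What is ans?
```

arr has length 8. arr[0] = 2.
arr has length 8. Negative index -1 maps to positive index 8 + (-1) = 7. arr[7] = 16.
Sum: 2 + 16 = 18.

18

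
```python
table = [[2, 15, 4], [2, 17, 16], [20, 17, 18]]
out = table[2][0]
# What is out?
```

table[2] = [20, 17, 18]. Taking column 0 of that row yields 20.

20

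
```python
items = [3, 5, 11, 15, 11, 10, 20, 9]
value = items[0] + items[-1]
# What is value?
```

items has length 8. items[0] = 3.
items has length 8. Negative index -1 maps to positive index 8 + (-1) = 7. items[7] = 9.
Sum: 3 + 9 = 12.

12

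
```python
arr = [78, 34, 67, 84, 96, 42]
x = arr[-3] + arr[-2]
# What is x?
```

arr has length 6. Negative index -3 maps to positive index 6 + (-3) = 3. arr[3] = 84.
arr has length 6. Negative index -2 maps to positive index 6 + (-2) = 4. arr[4] = 96.
Sum: 84 + 96 = 180.

180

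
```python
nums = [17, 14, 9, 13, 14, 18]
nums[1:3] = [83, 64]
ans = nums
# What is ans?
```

nums starts as [17, 14, 9, 13, 14, 18] (length 6). The slice nums[1:3] covers indices [1, 2] with values [14, 9]. Replacing that slice with [83, 64] (same length) produces [17, 83, 64, 13, 14, 18].

[17, 83, 64, 13, 14, 18]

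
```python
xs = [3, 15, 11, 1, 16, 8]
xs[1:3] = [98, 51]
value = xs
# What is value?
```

xs starts as [3, 15, 11, 1, 16, 8] (length 6). The slice xs[1:3] covers indices [1, 2] with values [15, 11]. Replacing that slice with [98, 51] (same length) produces [3, 98, 51, 1, 16, 8].

[3, 98, 51, 1, 16, 8]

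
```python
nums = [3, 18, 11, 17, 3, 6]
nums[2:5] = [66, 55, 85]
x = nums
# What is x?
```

nums starts as [3, 18, 11, 17, 3, 6] (length 6). The slice nums[2:5] covers indices [2, 3, 4] with values [11, 17, 3]. Replacing that slice with [66, 55, 85] (same length) produces [3, 18, 66, 55, 85, 6].

[3, 18, 66, 55, 85, 6]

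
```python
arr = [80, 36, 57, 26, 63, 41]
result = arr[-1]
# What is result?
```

arr has length 6. Negative index -1 maps to positive index 6 + (-1) = 5. arr[5] = 41.

41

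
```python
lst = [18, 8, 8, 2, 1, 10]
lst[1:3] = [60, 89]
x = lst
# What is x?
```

lst starts as [18, 8, 8, 2, 1, 10] (length 6). The slice lst[1:3] covers indices [1, 2] with values [8, 8]. Replacing that slice with [60, 89] (same length) produces [18, 60, 89, 2, 1, 10].

[18, 60, 89, 2, 1, 10]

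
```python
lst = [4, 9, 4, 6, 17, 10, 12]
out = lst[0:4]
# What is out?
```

lst has length 7. The slice lst[0:4] selects indices [0, 1, 2, 3] (0->4, 1->9, 2->4, 3->6), giving [4, 9, 4, 6].

[4, 9, 4, 6]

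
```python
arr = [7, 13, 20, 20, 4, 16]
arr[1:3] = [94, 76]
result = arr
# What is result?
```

arr starts as [7, 13, 20, 20, 4, 16] (length 6). The slice arr[1:3] covers indices [1, 2] with values [13, 20]. Replacing that slice with [94, 76] (same length) produces [7, 94, 76, 20, 4, 16].

[7, 94, 76, 20, 4, 16]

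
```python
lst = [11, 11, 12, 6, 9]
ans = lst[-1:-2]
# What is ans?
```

lst has length 5. The slice lst[-1:-2] resolves to an empty index range, so the result is [].

[]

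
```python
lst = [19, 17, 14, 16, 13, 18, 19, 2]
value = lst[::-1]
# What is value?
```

lst has length 8. The slice lst[::-1] selects indices [7, 6, 5, 4, 3, 2, 1, 0] (7->2, 6->19, 5->18, 4->13, 3->16, 2->14, 1->17, 0->19), giving [2, 19, 18, 13, 16, 14, 17, 19].

[2, 19, 18, 13, 16, 14, 17, 19]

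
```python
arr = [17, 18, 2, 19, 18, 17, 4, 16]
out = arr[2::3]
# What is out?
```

arr has length 8. The slice arr[2::3] selects indices [2, 5] (2->2, 5->17), giving [2, 17].

[2, 17]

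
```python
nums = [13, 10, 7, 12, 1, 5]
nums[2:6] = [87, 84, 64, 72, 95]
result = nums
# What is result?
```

nums starts as [13, 10, 7, 12, 1, 5] (length 6). The slice nums[2:6] covers indices [2, 3, 4, 5] with values [7, 12, 1, 5]. Replacing that slice with [87, 84, 64, 72, 95] (different length) produces [13, 10, 87, 84, 64, 72, 95].

[13, 10, 87, 84, 64, 72, 95]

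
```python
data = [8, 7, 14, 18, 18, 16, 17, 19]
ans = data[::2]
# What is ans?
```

data has length 8. The slice data[::2] selects indices [0, 2, 4, 6] (0->8, 2->14, 4->18, 6->17), giving [8, 14, 18, 17].

[8, 14, 18, 17]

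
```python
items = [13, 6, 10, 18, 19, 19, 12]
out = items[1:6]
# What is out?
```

items has length 7. The slice items[1:6] selects indices [1, 2, 3, 4, 5] (1->6, 2->10, 3->18, 4->19, 5->19), giving [6, 10, 18, 19, 19].

[6, 10, 18, 19, 19]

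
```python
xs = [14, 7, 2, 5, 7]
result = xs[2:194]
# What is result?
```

xs has length 5. The slice xs[2:194] selects indices [2, 3, 4] (2->2, 3->5, 4->7), giving [2, 5, 7].

[2, 5, 7]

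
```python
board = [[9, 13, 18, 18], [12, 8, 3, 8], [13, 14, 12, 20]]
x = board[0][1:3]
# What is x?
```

board[0] = [9, 13, 18, 18]. board[0] has length 4. The slice board[0][1:3] selects indices [1, 2] (1->13, 2->18), giving [13, 18].

[13, 18]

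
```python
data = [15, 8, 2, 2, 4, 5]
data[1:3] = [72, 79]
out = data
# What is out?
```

data starts as [15, 8, 2, 2, 4, 5] (length 6). The slice data[1:3] covers indices [1, 2] with values [8, 2]. Replacing that slice with [72, 79] (same length) produces [15, 72, 79, 2, 4, 5].

[15, 72, 79, 2, 4, 5]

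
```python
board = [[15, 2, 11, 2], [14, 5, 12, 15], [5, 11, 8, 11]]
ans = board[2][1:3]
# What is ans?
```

board[2] = [5, 11, 8, 11]. board[2] has length 4. The slice board[2][1:3] selects indices [1, 2] (1->11, 2->8), giving [11, 8].

[11, 8]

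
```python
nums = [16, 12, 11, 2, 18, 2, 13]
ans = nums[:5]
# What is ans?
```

nums has length 7. The slice nums[:5] selects indices [0, 1, 2, 3, 4] (0->16, 1->12, 2->11, 3->2, 4->18), giving [16, 12, 11, 2, 18].

[16, 12, 11, 2, 18]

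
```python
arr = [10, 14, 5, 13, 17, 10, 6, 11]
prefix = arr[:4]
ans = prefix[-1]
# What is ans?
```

arr has length 8. The slice arr[:4] selects indices [0, 1, 2, 3] (0->10, 1->14, 2->5, 3->13), giving [10, 14, 5, 13]. So prefix = [10, 14, 5, 13]. Then prefix[-1] = 13.

13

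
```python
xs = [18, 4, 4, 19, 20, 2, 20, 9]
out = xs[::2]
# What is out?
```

xs has length 8. The slice xs[::2] selects indices [0, 2, 4, 6] (0->18, 2->4, 4->20, 6->20), giving [18, 4, 20, 20].

[18, 4, 20, 20]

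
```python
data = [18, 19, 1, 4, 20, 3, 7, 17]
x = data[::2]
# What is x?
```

data has length 8. The slice data[::2] selects indices [0, 2, 4, 6] (0->18, 2->1, 4->20, 6->7), giving [18, 1, 20, 7].

[18, 1, 20, 7]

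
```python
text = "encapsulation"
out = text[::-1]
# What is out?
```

text has length 13. The slice text[::-1] selects indices [12, 11, 10, 9, 8, 7, 6, 5, 4, 3, 2, 1, 0] (12->'n', 11->'o', 10->'i', 9->'t', 8->'a', 7->'l', 6->'u', 5->'s', 4->'p', 3->'a', 2->'c', 1->'n', 0->'e'), giving 'noitaluspacne'.

'noitaluspacne'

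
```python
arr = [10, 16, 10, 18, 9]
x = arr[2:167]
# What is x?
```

arr has length 5. The slice arr[2:167] selects indices [2, 3, 4] (2->10, 3->18, 4->9), giving [10, 18, 9].

[10, 18, 9]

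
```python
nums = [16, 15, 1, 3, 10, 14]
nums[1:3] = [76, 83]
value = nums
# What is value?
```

nums starts as [16, 15, 1, 3, 10, 14] (length 6). The slice nums[1:3] covers indices [1, 2] with values [15, 1]. Replacing that slice with [76, 83] (same length) produces [16, 76, 83, 3, 10, 14].

[16, 76, 83, 3, 10, 14]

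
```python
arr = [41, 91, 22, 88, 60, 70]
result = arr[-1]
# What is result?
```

arr has length 6. Negative index -1 maps to positive index 6 + (-1) = 5. arr[5] = 70.

70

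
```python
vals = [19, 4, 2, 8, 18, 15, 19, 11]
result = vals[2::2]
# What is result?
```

vals has length 8. The slice vals[2::2] selects indices [2, 4, 6] (2->2, 4->18, 6->19), giving [2, 18, 19].

[2, 18, 19]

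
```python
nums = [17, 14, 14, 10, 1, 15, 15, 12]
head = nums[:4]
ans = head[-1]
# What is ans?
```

nums has length 8. The slice nums[:4] selects indices [0, 1, 2, 3] (0->17, 1->14, 2->14, 3->10), giving [17, 14, 14, 10]. So head = [17, 14, 14, 10]. Then head[-1] = 10.

10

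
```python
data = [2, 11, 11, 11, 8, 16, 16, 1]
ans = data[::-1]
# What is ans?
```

data has length 8. The slice data[::-1] selects indices [7, 6, 5, 4, 3, 2, 1, 0] (7->1, 6->16, 5->16, 4->8, 3->11, 2->11, 1->11, 0->2), giving [1, 16, 16, 8, 11, 11, 11, 2].

[1, 16, 16, 8, 11, 11, 11, 2]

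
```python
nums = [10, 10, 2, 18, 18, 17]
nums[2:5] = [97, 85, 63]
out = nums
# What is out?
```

nums starts as [10, 10, 2, 18, 18, 17] (length 6). The slice nums[2:5] covers indices [2, 3, 4] with values [2, 18, 18]. Replacing that slice with [97, 85, 63] (same length) produces [10, 10, 97, 85, 63, 17].

[10, 10, 97, 85, 63, 17]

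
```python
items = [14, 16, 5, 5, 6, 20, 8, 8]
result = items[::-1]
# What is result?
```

items has length 8. The slice items[::-1] selects indices [7, 6, 5, 4, 3, 2, 1, 0] (7->8, 6->8, 5->20, 4->6, 3->5, 2->5, 1->16, 0->14), giving [8, 8, 20, 6, 5, 5, 16, 14].

[8, 8, 20, 6, 5, 5, 16, 14]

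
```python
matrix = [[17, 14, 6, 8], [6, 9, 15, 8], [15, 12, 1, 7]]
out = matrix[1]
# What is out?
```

matrix has 3 rows. Row 1 is [6, 9, 15, 8].

[6, 9, 15, 8]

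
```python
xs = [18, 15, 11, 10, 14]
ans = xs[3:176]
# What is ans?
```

xs has length 5. The slice xs[3:176] selects indices [3, 4] (3->10, 4->14), giving [10, 14].

[10, 14]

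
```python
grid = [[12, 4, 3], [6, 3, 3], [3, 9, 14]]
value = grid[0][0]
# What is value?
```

grid[0] = [12, 4, 3]. Taking column 0 of that row yields 12.

12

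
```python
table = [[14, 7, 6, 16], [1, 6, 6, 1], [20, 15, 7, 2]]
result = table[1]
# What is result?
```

table has 3 rows. Row 1 is [1, 6, 6, 1].

[1, 6, 6, 1]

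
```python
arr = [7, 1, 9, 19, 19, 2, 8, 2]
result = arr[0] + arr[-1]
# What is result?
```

arr has length 8. arr[0] = 7.
arr has length 8. Negative index -1 maps to positive index 8 + (-1) = 7. arr[7] = 2.
Sum: 7 + 2 = 9.

9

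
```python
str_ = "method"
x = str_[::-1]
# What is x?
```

str_ has length 6. The slice str_[::-1] selects indices [5, 4, 3, 2, 1, 0] (5->'d', 4->'o', 3->'h', 2->'t', 1->'e', 0->'m'), giving 'dohtem'.

'dohtem'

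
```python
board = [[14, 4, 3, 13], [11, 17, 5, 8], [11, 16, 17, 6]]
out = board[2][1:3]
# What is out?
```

board[2] = [11, 16, 17, 6]. board[2] has length 4. The slice board[2][1:3] selects indices [1, 2] (1->16, 2->17), giving [16, 17].

[16, 17]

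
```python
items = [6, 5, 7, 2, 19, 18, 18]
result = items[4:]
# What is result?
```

items has length 7. The slice items[4:] selects indices [4, 5, 6] (4->19, 5->18, 6->18), giving [19, 18, 18].

[19, 18, 18]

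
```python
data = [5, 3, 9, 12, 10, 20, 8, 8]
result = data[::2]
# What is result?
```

data has length 8. The slice data[::2] selects indices [0, 2, 4, 6] (0->5, 2->9, 4->10, 6->8), giving [5, 9, 10, 8].

[5, 9, 10, 8]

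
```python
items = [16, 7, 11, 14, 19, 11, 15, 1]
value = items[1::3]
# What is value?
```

items has length 8. The slice items[1::3] selects indices [1, 4, 7] (1->7, 4->19, 7->1), giving [7, 19, 1].

[7, 19, 1]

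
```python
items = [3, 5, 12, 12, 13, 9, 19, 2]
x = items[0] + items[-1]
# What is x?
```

items has length 8. items[0] = 3.
items has length 8. Negative index -1 maps to positive index 8 + (-1) = 7. items[7] = 2.
Sum: 3 + 2 = 5.

5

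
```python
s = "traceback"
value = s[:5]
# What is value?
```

s has length 9. The slice s[:5] selects indices [0, 1, 2, 3, 4] (0->'t', 1->'r', 2->'a', 3->'c', 4->'e'), giving 'trace'.

'trace'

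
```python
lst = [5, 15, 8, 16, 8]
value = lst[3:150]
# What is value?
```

lst has length 5. The slice lst[3:150] selects indices [3, 4] (3->16, 4->8), giving [16, 8].

[16, 8]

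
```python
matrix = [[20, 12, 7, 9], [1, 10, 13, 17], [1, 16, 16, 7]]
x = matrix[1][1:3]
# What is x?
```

matrix[1] = [1, 10, 13, 17]. matrix[1] has length 4. The slice matrix[1][1:3] selects indices [1, 2] (1->10, 2->13), giving [10, 13].

[10, 13]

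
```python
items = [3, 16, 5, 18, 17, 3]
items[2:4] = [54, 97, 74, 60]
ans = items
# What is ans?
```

items starts as [3, 16, 5, 18, 17, 3] (length 6). The slice items[2:4] covers indices [2, 3] with values [5, 18]. Replacing that slice with [54, 97, 74, 60] (different length) produces [3, 16, 54, 97, 74, 60, 17, 3].

[3, 16, 54, 97, 74, 60, 17, 3]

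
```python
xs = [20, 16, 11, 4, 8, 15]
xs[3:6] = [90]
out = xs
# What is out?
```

xs starts as [20, 16, 11, 4, 8, 15] (length 6). The slice xs[3:6] covers indices [3, 4, 5] with values [4, 8, 15]. Replacing that slice with [90] (different length) produces [20, 16, 11, 90].

[20, 16, 11, 90]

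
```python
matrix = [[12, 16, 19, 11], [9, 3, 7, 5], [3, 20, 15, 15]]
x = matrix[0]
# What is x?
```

matrix has 3 rows. Row 0 is [12, 16, 19, 11].

[12, 16, 19, 11]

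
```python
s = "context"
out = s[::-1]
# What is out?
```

s has length 7. The slice s[::-1] selects indices [6, 5, 4, 3, 2, 1, 0] (6->'t', 5->'x', 4->'e', 3->'t', 2->'n', 1->'o', 0->'c'), giving 'txetnoc'.

'txetnoc'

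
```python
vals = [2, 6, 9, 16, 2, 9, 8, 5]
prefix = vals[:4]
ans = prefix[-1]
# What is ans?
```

vals has length 8. The slice vals[:4] selects indices [0, 1, 2, 3] (0->2, 1->6, 2->9, 3->16), giving [2, 6, 9, 16]. So prefix = [2, 6, 9, 16]. Then prefix[-1] = 16.

16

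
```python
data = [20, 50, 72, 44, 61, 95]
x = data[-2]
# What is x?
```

data has length 6. Negative index -2 maps to positive index 6 + (-2) = 4. data[4] = 61.

61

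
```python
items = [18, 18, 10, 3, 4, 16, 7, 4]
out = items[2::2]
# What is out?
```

items has length 8. The slice items[2::2] selects indices [2, 4, 6] (2->10, 4->4, 6->7), giving [10, 4, 7].

[10, 4, 7]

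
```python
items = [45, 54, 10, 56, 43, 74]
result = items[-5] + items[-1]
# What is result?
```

items has length 6. Negative index -5 maps to positive index 6 + (-5) = 1. items[1] = 54.
items has length 6. Negative index -1 maps to positive index 6 + (-1) = 5. items[5] = 74.
Sum: 54 + 74 = 128.

128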